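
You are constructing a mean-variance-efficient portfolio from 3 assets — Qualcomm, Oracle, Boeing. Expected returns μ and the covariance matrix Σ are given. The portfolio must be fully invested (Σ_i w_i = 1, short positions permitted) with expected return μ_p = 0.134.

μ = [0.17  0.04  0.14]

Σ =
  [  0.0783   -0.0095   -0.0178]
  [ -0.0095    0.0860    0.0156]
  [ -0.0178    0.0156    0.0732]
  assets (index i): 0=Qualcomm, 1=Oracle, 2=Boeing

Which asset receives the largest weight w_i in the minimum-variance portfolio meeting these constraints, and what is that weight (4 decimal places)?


Qualcomm (0.4284)

p=Σ⁻¹μ = [2.7827  0.3150  2.5221]
q=Σ⁻¹𝟙 = [17.6342  10.7349  15.6615]
a=μᵀp=0.838755  b=𝟙ᵀp=5.619823  c=𝟙ᵀq=44.030655  D=ac−b²=5.348539
λ₁=(c·0.134−b)/D = (44.030655·0.134−5.619823)/5.348539 = 0.052404
λ₂=(a−b·0.134)/D = (0.838755−5.619823·0.134)/5.348539 = 0.016023
w* = 0.052404·p + 0.016023·q:
  w_0 = 0.052404·2.7827 + 0.016023·17.6342 = 0.4284  (Qualcomm)
  w_1 = 0.052404·0.3150 + 0.016023·10.7349 = 0.1885  (Oracle)
  w_2 = 0.052404·2.5221 + 0.016023·15.6615 = 0.3831  (Boeing)
Σw_i=1.0000  μᵀw=0.1340
σ²=wᵀΣw=λ₁·μ_p+λ₂ = 0.052404·0.134 + 0.016023 = 0.023045 ≈ 0.0230


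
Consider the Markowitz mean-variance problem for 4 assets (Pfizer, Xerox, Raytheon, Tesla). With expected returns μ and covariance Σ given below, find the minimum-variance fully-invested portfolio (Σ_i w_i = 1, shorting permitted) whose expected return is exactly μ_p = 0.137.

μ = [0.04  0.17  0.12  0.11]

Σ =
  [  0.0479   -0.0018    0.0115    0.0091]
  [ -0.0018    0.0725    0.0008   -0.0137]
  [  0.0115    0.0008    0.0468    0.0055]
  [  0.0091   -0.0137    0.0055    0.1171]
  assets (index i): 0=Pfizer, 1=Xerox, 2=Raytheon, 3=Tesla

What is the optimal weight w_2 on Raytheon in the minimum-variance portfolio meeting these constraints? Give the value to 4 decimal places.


0.3831

u=Σ⁻¹μ = [0.1541  2.5331  2.3521  1.1133]
v=Σ⁻¹𝟙 = [15.9874  15.5913  16.1899  8.3610]
a=μᵀu=0.841498  b=𝟙ᵀu=6.152515  c=𝟙ᵀv=56.129579  D=ac−b²=9.379474
λ₁=(c·0.137−b)/D = (56.129579·0.137−6.152515)/9.379474 = 0.163894
λ₂=(a−b·0.137)/D = (0.841498−6.152515·0.137)/9.379474 = -0.000149
w* = 0.163894·u + -0.000149·v:
  w_0 = 0.163894·0.1541 + -0.000149·15.9874 = 0.0229  (Pfizer)
  w_1 = 0.163894·2.5331 + -0.000149·15.5913 = 0.4128  (Xerox)
  w_2 = 0.163894·2.3521 + -0.000149·16.1899 = 0.3831  (Raytheon)
  w_3 = 0.163894·1.1133 + -0.000149·8.3610 = 0.1812  (Tesla)
Σw_i=1.0000  μᵀw=0.1370
σ²=wᵀΣw=λ₁·μ_p+λ₂ = 0.163894·0.137 + -0.000149 = 0.022305 ≈ 0.0223


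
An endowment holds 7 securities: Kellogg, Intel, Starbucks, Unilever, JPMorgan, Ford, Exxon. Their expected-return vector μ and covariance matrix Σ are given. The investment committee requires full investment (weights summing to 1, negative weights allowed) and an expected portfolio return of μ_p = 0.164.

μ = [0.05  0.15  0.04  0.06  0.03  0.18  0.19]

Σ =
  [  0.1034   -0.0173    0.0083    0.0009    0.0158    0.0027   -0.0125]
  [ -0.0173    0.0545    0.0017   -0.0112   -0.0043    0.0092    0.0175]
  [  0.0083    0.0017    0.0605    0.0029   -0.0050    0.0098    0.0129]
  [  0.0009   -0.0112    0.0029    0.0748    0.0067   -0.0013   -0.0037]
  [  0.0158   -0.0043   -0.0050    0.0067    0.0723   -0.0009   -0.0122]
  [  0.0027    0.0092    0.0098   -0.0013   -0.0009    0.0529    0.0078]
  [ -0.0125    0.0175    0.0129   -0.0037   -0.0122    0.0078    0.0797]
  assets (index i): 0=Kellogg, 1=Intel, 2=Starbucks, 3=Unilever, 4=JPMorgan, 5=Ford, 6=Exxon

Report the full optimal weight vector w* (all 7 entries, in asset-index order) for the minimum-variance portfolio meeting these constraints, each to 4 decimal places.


x=Σ⁻¹μ = [0.9660  2.2666  -0.4209  1.2420  0.5627  2.7857  1.9771]
y=Σ⁻¹𝟙 = [10.8540  20.5906  10.8783  15.3484  13.7861  11.9465  9.6212]
a=μᵀx=1.339931  b=𝟙ᵀx=9.379288  c=𝟙ᵀy=93.024995  D=ac−b²=36.676011
λ₁=(c·0.164−b)/D = (93.024995·0.164−9.379288)/36.676011 = 0.160236
λ₂=(a−b·0.164)/D = (1.339931−9.379288·0.164)/36.676011 = -0.005406
w* = 0.160236·x + -0.005406·y:
  w_0 = 0.160236·0.9660 + -0.005406·10.8540 = 0.0961  (Kellogg)
  w_1 = 0.160236·2.2666 + -0.005406·20.5906 = 0.2519  (Intel)
  w_2 = 0.160236·-0.4209 + -0.005406·10.8783 = -0.1262  (Starbucks)
  w_3 = 0.160236·1.2420 + -0.005406·15.3484 = 0.1160  (Unilever)
  w_4 = 0.160236·0.5627 + -0.005406·13.7861 = 0.0156  (JPMorgan)
  w_5 = 0.160236·2.7857 + -0.005406·11.9465 = 0.3818  (Ford)
  w_6 = 0.160236·1.9771 + -0.005406·9.6212 = 0.2648  (Exxon)
Σw_i=1.0000  μᵀw=0.1640
σ²=wᵀΣw=λ₁·μ_p+λ₂ = 0.160236·0.164 + -0.005406 = 0.020873 ≈ 0.0209

0.0961  0.2519  -0.1262  0.1160  0.0156  0.3818  0.2648


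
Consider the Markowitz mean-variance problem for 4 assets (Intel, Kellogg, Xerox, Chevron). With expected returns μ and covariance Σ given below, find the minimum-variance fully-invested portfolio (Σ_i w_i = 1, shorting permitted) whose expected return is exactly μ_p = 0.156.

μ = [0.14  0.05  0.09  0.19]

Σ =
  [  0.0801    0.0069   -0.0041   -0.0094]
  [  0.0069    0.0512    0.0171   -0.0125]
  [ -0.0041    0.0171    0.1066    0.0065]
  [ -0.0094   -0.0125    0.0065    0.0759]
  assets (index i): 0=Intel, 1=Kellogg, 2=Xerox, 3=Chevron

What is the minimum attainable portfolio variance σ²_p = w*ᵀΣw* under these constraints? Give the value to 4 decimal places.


u=Σ⁻¹μ = [2.0109  1.2332  0.5464  2.9086]
v=Σ⁻¹𝟙 = [13.0991  20.2163  5.5655  17.6503]
a=μᵀu=0.945004  b=𝟙ᵀu=6.699148  c=𝟙ᵀv=56.531242  D=ac−b²=8.543688
λ₁=(c·0.156−b)/D = (56.531242·0.156−6.699148)/8.543688 = 0.248104
λ₂=(a−b·0.156)/D = (0.945004−6.699148·0.156)/8.543688 = -0.011712
w* = 0.248104·u + -0.011712·v:
  w_0 = 0.248104·2.0109 + -0.011712·13.0991 = 0.3455  (Intel)
  w_1 = 0.248104·1.2332 + -0.011712·20.2163 = 0.0692  (Kellogg)
  w_2 = 0.248104·0.5464 + -0.011712·5.5655 = 0.0704  (Xerox)
  w_3 = 0.248104·2.9086 + -0.011712·17.6503 = 0.5149  (Chevron)
Σw_i=1.0000  μᵀw=0.1560
σ²=wᵀΣw=λ₁·μ_p+λ₂ = 0.248104·0.156 + -0.011712 = 0.026992 ≈ 0.0270

0.0270


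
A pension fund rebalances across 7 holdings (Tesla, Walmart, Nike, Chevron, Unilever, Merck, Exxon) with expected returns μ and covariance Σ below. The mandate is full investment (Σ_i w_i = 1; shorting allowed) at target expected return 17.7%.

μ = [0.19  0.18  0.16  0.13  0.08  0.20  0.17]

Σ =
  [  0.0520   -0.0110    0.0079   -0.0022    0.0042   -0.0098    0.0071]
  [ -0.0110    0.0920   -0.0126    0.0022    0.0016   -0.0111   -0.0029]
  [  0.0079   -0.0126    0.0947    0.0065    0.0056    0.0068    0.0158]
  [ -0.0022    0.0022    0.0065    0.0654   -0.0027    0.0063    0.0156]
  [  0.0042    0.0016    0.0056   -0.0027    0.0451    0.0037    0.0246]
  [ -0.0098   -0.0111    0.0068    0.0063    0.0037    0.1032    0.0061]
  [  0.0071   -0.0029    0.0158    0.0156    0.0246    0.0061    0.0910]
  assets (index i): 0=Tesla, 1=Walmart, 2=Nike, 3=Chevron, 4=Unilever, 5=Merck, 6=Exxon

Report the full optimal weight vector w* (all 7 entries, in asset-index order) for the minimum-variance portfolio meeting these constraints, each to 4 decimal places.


0.3256  0.2144  0.0908  0.1027  0.0223  0.1791  0.0651

g=Σ⁻¹μ = [4.4488  2.9356  1.2609  1.5032  0.5366  2.4331  0.8298]
h=Σ⁻¹𝟙 = [22.5465  15.3530  7.7998  14.3780  18.3957  11.4216  0.1616]
a=μᵀg=2.441436  b=𝟙ᵀg=13.947901  c=𝟙ᵀh=90.056039  D=ac−b²=25.322097
λ₁=(c·0.177−b)/D = (90.056039·0.177−13.947901)/25.322097 = 0.078667
λ₂=(a−b·0.177)/D = (2.441436−13.947901·0.177)/25.322097 = -0.001080
w* = 0.078667·g + -0.001080·h:
  w_0 = 0.078667·4.4488 + -0.001080·22.5465 = 0.3256  (Tesla)
  w_1 = 0.078667·2.9356 + -0.001080·15.3530 = 0.2144  (Walmart)
  w_2 = 0.078667·1.2609 + -0.001080·7.7998 = 0.0908  (Nike)
  w_3 = 0.078667·1.5032 + -0.001080·14.3780 = 0.1027  (Chevron)
  w_4 = 0.078667·0.5366 + -0.001080·18.3957 = 0.0223  (Unilever)
  w_5 = 0.078667·2.4331 + -0.001080·11.4216 = 0.1791  (Merck)
  w_6 = 0.078667·0.8298 + -0.001080·0.1616 = 0.0651  (Exxon)
Σw_i=1.0000  μᵀw=0.1770
σ²=wᵀΣw=λ₁·μ_p+λ₂ = 0.078667·0.177 + -0.001080 = 0.012844 ≈ 0.0128


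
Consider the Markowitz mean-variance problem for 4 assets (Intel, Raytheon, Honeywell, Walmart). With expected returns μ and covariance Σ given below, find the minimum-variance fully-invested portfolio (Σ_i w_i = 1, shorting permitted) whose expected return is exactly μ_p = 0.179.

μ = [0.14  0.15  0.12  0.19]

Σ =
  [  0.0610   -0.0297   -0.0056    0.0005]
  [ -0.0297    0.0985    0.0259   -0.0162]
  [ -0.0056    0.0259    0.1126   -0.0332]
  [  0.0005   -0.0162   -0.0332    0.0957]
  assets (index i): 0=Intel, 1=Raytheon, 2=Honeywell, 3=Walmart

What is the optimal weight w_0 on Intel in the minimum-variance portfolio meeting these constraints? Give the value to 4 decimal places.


x=Σ⁻¹μ = [3.7441  2.7448  1.4895  2.9472]
y=Σ⁻¹𝟙 = [25.9846  17.8899  11.1307  17.2034]
a=μᵀx=1.674608  b=𝟙ᵀx=10.925647  c=𝟙ᵀy=72.208525  D=ac−b²=1.551200
λ₁=(c·0.179−b)/D = (72.208525·0.179−10.925647)/1.551200 = 1.289118
λ₂=(a−b·0.179)/D = (1.674608−10.925647·0.179)/1.551200 = -0.181204
w* = 1.289118·x + -0.181204·y:
  w_0 = 1.289118·3.7441 + -0.181204·25.9846 = 0.1181  (Intel)
  w_1 = 1.289118·2.7448 + -0.181204·17.8899 = 0.2967  (Raytheon)
  w_2 = 1.289118·1.4895 + -0.181204·11.1307 = -0.0967  (Honeywell)
  w_3 = 1.289118·2.9472 + -0.181204·17.2034 = 0.6820  (Walmart)
Σw_i=1.0000  μᵀw=0.1790
σ²=wᵀΣw=λ₁·μ_p+λ₂ = 1.289118·0.179 + -0.181204 = 0.049548 ≈ 0.0495

0.1181


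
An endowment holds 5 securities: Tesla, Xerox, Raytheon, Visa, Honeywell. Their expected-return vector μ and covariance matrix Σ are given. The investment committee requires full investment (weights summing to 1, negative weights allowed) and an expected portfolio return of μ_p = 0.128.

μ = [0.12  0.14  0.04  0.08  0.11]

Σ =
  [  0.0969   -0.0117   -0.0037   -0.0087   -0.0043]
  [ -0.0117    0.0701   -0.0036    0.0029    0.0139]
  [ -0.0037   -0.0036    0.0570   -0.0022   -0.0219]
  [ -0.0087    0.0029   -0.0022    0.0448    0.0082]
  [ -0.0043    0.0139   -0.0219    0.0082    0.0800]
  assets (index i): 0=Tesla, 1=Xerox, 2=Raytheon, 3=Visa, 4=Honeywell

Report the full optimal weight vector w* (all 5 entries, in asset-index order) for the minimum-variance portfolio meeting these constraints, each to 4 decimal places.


0.3155  0.4706  -0.0733  0.1469  0.1404

x=Σ⁻¹μ = [1.7656  2.0273  1.5337  1.8255  1.3504]
y=Σ⁻¹𝟙 = [15.7949  14.1845  26.4063  22.8812  15.7678]
a=μᵀx=0.851620  b=𝟙ᵀx=8.502438  c=𝟙ᵀy=95.034823  D=ac−b²=8.642065
λ₁=(c·0.128−b)/D = (95.034823·0.128−8.502438)/8.642065 = 0.423744
λ₂=(a−b·0.128)/D = (0.851620−8.502438·0.128)/8.642065 = -0.027388
w* = 0.423744·x + -0.027388·y:
  w_0 = 0.423744·1.7656 + -0.027388·15.7949 = 0.3155  (Tesla)
  w_1 = 0.423744·2.0273 + -0.027388·14.1845 = 0.4706  (Xerox)
  w_2 = 0.423744·1.5337 + -0.027388·26.4063 = -0.0733  (Raytheon)
  w_3 = 0.423744·1.8255 + -0.027388·22.8812 = 0.1469  (Visa)
  w_4 = 0.423744·1.3504 + -0.027388·15.7678 = 0.1404  (Honeywell)
Σw_i=1.0000  μᵀw=0.1280
σ²=wᵀΣw=λ₁·μ_p+λ₂ = 0.423744·0.128 + -0.027388 = 0.026851 ≈ 0.0269


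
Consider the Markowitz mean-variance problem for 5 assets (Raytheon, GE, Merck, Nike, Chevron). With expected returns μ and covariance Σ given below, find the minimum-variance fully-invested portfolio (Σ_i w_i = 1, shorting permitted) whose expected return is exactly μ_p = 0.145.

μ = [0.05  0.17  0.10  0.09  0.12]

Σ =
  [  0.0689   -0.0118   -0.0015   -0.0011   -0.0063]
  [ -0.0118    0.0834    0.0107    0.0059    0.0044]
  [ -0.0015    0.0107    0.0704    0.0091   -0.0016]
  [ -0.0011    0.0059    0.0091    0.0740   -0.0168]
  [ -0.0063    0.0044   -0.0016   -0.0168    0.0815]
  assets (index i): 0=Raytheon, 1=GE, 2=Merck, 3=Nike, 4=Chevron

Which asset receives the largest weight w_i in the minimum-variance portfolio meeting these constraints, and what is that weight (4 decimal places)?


p=Σ⁻¹μ = [1.2559  1.8953  1.0236  1.3591  1.7674]
q=Σ⁻¹𝟙 = [18.4259  11.2017  11.2986  15.2401  16.4529]
a=μᵀp=0.821776  b=𝟙ᵀp=7.301396  c=𝟙ᵀq=72.619166  D=ac−b²=6.366298
λ₁=(c·0.145−b)/D = (72.619166·0.145−7.301396)/6.366298 = 0.507105
λ₂=(a−b·0.145)/D = (0.821776−7.301396·0.145)/6.366298 = -0.037216
w* = 0.507105·p + -0.037216·q:
  w_0 = 0.507105·1.2559 + -0.037216·18.4259 = -0.0489  (Raytheon)
  w_1 = 0.507105·1.8953 + -0.037216·11.2017 = 0.5443  (GE)
  w_2 = 0.507105·1.0236 + -0.037216·11.2986 = 0.0986  (Merck)
  w_3 = 0.507105·1.3591 + -0.037216·15.2401 = 0.1221  (Nike)
  w_4 = 0.507105·1.7674 + -0.037216·16.4529 = 0.2840  (Chevron)
Σw_i=1.0000  μᵀw=0.1450
σ²=wᵀΣw=λ₁·μ_p+λ₂ = 0.507105·0.145 + -0.037216 = 0.036315 ≈ 0.0363

GE (0.5443)


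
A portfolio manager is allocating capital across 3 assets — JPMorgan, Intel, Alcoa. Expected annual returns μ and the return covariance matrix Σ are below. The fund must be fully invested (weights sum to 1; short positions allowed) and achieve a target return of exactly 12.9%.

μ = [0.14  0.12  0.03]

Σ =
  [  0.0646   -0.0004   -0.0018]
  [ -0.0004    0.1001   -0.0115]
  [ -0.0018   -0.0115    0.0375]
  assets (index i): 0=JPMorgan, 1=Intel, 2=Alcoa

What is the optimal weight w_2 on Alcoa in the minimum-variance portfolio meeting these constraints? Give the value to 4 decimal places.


0.0398

u=Σ⁻¹μ = [2.2125  1.3597  1.3232]
v=Σ⁻¹𝟙 = [16.4467  13.6924  31.6551]
a=μᵀu=0.512599  b=𝟙ᵀu=4.895282  c=𝟙ᵀv=61.794244  D=ac−b²=7.711877
λ₁=(c·0.129−b)/D = (61.794244·0.129−4.895282)/7.711877 = 0.398888
λ₂=(a−b·0.129)/D = (0.512599−4.895282·0.129)/7.711877 = -0.015417
w* = 0.398888·u + -0.015417·v:
  w_0 = 0.398888·2.2125 + -0.015417·16.4467 = 0.6290  (JPMorgan)
  w_1 = 0.398888·1.3597 + -0.015417·13.6924 = 0.3313  (Intel)
  w_2 = 0.398888·1.3232 + -0.015417·31.6551 = 0.0398  (Alcoa)
Σw_i=1.0000  μᵀw=0.1290
σ²=wᵀΣw=λ₁·μ_p+λ₂ = 0.398888·0.129 + -0.015417 = 0.036040 ≈ 0.0360


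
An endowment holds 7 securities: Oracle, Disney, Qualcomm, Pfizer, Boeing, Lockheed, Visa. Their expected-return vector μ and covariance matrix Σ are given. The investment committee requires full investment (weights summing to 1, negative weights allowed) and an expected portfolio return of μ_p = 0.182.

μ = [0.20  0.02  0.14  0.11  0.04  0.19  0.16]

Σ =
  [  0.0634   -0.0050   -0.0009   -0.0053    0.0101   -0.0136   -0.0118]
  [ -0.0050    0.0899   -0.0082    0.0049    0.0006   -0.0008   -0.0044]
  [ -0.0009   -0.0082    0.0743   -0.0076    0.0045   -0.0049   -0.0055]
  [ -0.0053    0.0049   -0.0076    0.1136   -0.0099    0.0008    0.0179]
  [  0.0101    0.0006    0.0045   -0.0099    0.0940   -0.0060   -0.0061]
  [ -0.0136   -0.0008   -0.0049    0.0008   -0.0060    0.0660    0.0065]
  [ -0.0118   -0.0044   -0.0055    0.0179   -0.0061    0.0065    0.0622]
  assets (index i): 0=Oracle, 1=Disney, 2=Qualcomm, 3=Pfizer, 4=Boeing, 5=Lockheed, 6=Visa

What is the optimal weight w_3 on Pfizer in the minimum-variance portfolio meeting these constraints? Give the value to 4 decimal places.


0.0366

u=Σ⁻¹μ = [4.6669  0.8576  2.5808  0.8276  0.3260  3.7520  3.1483]
v=Σ⁻¹𝟙 = [24.3332  14.7985  18.4176  8.1681  10.5145  20.6098  19.8956]
a=μᵀu=2.632537  b=𝟙ᵀu=16.159303  c=𝟙ᵀv=116.737313  D=ac−b²=46.192186
λ₁=(c·0.182−b)/D = (116.737313·0.182−16.159303)/46.192186 = 0.110124
λ₂=(a−b·0.182)/D = (2.632537−16.159303·0.182)/46.192186 = -0.006678
w* = 0.110124·u + -0.006678·v:
  w_0 = 0.110124·4.6669 + -0.006678·24.3332 = 0.3515  (Oracle)
  w_1 = 0.110124·0.8576 + -0.006678·14.7985 = -0.0044  (Disney)
  w_2 = 0.110124·2.5808 + -0.006678·18.4176 = 0.1612  (Qualcomm)
  w_3 = 0.110124·0.8276 + -0.006678·8.1681 = 0.0366  (Pfizer)
  w_4 = 0.110124·0.3260 + -0.006678·10.5145 = -0.0343  (Boeing)
  w_5 = 0.110124·3.7520 + -0.006678·20.6098 = 0.2756  (Lockheed)
  w_6 = 0.110124·3.1483 + -0.006678·19.8956 = 0.2138  (Visa)
Σw_i=1.0000  μᵀw=0.1820
σ²=wᵀΣw=λ₁·μ_p+λ₂ = 0.110124·0.182 + -0.006678 = 0.013365 ≈ 0.0134


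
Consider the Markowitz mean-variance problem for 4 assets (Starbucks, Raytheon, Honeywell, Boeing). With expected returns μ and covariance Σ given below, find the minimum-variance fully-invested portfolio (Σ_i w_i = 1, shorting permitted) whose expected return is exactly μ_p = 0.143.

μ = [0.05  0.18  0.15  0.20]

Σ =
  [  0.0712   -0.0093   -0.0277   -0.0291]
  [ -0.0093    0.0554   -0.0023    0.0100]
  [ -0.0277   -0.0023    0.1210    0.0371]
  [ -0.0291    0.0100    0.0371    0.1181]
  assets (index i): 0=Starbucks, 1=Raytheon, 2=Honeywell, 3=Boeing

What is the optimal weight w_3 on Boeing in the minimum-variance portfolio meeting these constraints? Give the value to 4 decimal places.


0.1763

x=Σ⁻¹μ = [2.3089  3.4140  1.3590  1.5464]
y=Σ⁻¹𝟙 = [25.0713  21.0749  11.5764  9.2239]
a=μᵀx=1.243092  b=𝟙ᵀx=8.628285  c=𝟙ᵀy=66.946497  D=ac−b²=8.773325
λ₁=(c·0.143−b)/D = (66.946497·0.143−8.628285)/8.773325 = 0.107720
λ₂=(a−b·0.143)/D = (1.243092−8.628285·0.143)/8.773325 = 0.001054
w* = 0.107720·x + 0.001054·y:
  w_0 = 0.107720·2.3089 + 0.001054·25.0713 = 0.2751  (Starbucks)
  w_1 = 0.107720·3.4140 + 0.001054·21.0749 = 0.3900  (Raytheon)
  w_2 = 0.107720·1.3590 + 0.001054·11.5764 = 0.1586  (Honeywell)
  w_3 = 0.107720·1.5464 + 0.001054·9.2239 = 0.1763  (Boeing)
Σw_i=1.0000  μᵀw=0.1430
σ²=wᵀΣw=λ₁·μ_p+λ₂ = 0.107720·0.143 + 0.001054 = 0.016458 ≈ 0.0165


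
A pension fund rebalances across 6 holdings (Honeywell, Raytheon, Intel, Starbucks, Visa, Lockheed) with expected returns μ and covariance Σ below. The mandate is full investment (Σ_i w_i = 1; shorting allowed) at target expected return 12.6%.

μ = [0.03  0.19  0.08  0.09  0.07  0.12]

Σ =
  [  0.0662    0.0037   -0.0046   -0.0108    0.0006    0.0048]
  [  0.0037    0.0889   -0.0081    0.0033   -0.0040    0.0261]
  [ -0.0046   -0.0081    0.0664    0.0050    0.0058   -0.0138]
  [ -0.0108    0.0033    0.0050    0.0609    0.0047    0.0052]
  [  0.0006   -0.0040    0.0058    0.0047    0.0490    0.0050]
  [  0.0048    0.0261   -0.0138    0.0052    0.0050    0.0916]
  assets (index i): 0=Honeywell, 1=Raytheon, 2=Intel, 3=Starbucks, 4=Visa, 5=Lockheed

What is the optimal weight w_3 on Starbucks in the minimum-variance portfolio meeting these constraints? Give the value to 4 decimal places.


p=Σ⁻¹μ = [0.5668  2.0258  1.4592  1.1873  1.2199  0.7890]
q=Σ⁻¹𝟙 = [17.5340  9.8835  16.4708  15.6786  16.7448  7.8594]
a=μᵀp=0.805562  b=𝟙ᵀp=7.247898  c=𝟙ᵀq=84.171216  D=ac−b²=15.273097
λ₁=(c·0.126−b)/D = (84.171216·0.126−7.247898)/15.273097 = 0.219842
λ₂=(a−b·0.126)/D = (0.805562−7.247898·0.126)/15.273097 = -0.007050
w* = 0.219842·p + -0.007050·q:
  w_0 = 0.219842·0.5668 + -0.007050·17.5340 = 0.0010  (Honeywell)
  w_1 = 0.219842·2.0258 + -0.007050·9.8835 = 0.3757  (Raytheon)
  w_2 = 0.219842·1.4592 + -0.007050·16.4708 = 0.2047  (Intel)
  w_3 = 0.219842·1.1873 + -0.007050·15.6786 = 0.1505  (Starbucks)
  w_4 = 0.219842·1.2199 + -0.007050·16.7448 = 0.1501  (Visa)
  w_5 = 0.219842·0.7890 + -0.007050·7.8594 = 0.1180  (Lockheed)
Σw_i=1.0000  μᵀw=0.1260
σ²=wᵀΣw=λ₁·μ_p+λ₂ = 0.219842·0.126 + -0.007050 = 0.020650 ≈ 0.0207

0.1505


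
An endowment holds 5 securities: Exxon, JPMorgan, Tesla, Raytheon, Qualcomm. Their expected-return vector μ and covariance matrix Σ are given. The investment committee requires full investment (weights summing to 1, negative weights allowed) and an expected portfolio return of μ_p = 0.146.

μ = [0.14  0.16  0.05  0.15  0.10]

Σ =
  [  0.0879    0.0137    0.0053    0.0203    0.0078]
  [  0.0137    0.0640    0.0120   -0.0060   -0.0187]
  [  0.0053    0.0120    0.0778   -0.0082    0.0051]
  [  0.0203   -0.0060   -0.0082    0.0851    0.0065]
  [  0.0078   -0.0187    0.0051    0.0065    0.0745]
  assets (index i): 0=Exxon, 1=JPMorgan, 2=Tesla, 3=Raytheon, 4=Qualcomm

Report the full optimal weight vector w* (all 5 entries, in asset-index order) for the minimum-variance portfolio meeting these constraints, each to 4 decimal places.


0.0787  0.4666  -0.0461  0.2510  0.2499

u=Σ⁻¹μ = [0.5377  3.0633  0.1913  1.7243  1.8914]
v=Σ⁻¹𝟙 = [3.6736  18.7832  9.9124  11.9294  16.0335]
a=μᵀu=1.022756  b=𝟙ᵀu=7.407995  c=𝟙ᵀv=60.332069  D=ac−b²=6.826629
λ₁=(c·0.146−b)/D = (60.332069·0.146−7.407995)/6.826629 = 0.205151
λ₂=(a−b·0.146)/D = (1.022756−7.407995·0.146)/6.826629 = -0.008615
w* = 0.205151·u + -0.008615·v:
  w_0 = 0.205151·0.5377 + -0.008615·3.6736 = 0.0787  (Exxon)
  w_1 = 0.205151·3.0633 + -0.008615·18.7832 = 0.4666  (JPMorgan)
  w_2 = 0.205151·0.1913 + -0.008615·9.9124 = -0.0461  (Tesla)
  w_3 = 0.205151·1.7243 + -0.008615·11.9294 = 0.2510  (Raytheon)
  w_4 = 0.205151·1.8914 + -0.008615·16.0335 = 0.2499  (Qualcomm)
Σw_i=1.0000  μᵀw=0.1460
σ²=wᵀΣw=λ₁·μ_p+λ₂ = 0.205151·0.146 + -0.008615 = 0.021337 ≈ 0.0213


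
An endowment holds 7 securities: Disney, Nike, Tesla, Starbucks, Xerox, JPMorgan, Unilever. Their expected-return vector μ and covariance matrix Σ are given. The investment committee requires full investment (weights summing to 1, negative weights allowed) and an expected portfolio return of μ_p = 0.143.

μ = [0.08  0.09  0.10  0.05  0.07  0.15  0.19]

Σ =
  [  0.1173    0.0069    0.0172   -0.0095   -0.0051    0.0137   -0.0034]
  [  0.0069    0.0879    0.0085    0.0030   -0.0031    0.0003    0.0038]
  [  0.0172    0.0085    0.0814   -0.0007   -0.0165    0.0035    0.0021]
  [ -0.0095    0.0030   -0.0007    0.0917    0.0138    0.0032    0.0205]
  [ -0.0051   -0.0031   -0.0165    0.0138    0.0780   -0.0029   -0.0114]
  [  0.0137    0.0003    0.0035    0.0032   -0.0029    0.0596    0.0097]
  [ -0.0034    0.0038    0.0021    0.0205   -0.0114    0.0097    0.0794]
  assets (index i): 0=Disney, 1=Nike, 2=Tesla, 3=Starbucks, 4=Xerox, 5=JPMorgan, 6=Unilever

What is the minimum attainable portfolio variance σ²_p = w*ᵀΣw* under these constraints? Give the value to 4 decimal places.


u=Σ⁻¹μ = [0.3245  0.8356  1.2638  -0.3044  1.7013  2.0718  2.4032]
v=Σ⁻¹𝟙 = [6.1007  9.5482  12.7203  5.6637  17.4595  13.2570  11.4872]
a=μᵀu=1.098796  b=𝟙ᵀu=8.295893  c=𝟙ᵀv=76.236613  D=ac−b²=14.946660
λ₁=(c·0.143−b)/D = (76.236613·0.143−8.295893)/14.946660 = 0.174349
λ₂=(a−b·0.143)/D = (1.098796−8.295893·0.143)/14.946660 = -0.005855
w* = 0.174349·u + -0.005855·v:
  w_0 = 0.174349·0.3245 + -0.005855·6.1007 = 0.0209  (Disney)
  w_1 = 0.174349·0.8356 + -0.005855·9.5482 = 0.0898  (Nike)
  w_2 = 0.174349·1.2638 + -0.005855·12.7203 = 0.1459  (Tesla)
  w_3 = 0.174349·-0.3044 + -0.005855·5.6637 = -0.0862  (Starbucks)
  w_4 = 0.174349·1.7013 + -0.005855·17.4595 = 0.1944  (Xerox)
  w_5 = 0.174349·2.0718 + -0.005855·13.2570 = 0.2836  (JPMorgan)
  w_6 = 0.174349·2.4032 + -0.005855·11.4872 = 0.3517  (Unilever)
Σw_i=1.0000  μᵀw=0.1430
σ²=wᵀΣw=λ₁·μ_p+λ₂ = 0.174349·0.143 + -0.005855 = 0.019077 ≈ 0.0191

0.0191


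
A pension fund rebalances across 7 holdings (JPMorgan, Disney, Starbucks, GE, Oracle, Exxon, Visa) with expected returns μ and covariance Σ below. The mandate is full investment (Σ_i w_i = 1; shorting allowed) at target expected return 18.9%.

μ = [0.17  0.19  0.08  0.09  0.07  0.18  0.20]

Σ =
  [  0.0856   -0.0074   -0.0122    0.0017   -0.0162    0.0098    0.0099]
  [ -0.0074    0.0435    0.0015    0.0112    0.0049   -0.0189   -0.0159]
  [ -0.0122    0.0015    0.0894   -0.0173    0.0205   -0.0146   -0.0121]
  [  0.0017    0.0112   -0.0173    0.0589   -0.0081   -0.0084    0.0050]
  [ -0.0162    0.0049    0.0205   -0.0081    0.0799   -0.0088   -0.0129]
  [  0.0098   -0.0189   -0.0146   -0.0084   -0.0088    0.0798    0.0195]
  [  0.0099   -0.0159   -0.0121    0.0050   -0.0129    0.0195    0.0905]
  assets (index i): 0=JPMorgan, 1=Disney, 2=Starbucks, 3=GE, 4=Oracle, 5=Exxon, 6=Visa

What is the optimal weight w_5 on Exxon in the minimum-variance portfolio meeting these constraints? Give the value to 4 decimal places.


0.2014

g=Σ⁻¹μ = [2.3675  6.7852  1.9714  1.2087  1.3944  3.5350  2.7769]
h=Σ⁻¹𝟙 = [15.5712  32.8709  18.5335  19.8505  15.6104  22.1985  13.9447]
a=μᵀg=3.247470  b=𝟙ᵀg=20.039215  c=𝟙ᵀh=138.579774  D=ac−b²=48.463588
λ₁=(c·0.189−b)/D = (138.579774·0.189−20.039215)/48.463588 = 0.126948
λ₂=(a−b·0.189)/D = (3.247470−20.039215·0.189)/48.463588 = -0.011141
w* = 0.126948·g + -0.011141·h:
  w_0 = 0.126948·2.3675 + -0.011141·15.5712 = 0.1271  (JPMorgan)
  w_1 = 0.126948·6.7852 + -0.011141·32.8709 = 0.4952  (Disney)
  w_2 = 0.126948·1.9714 + -0.011141·18.5335 = 0.0438  (Starbucks)
  w_3 = 0.126948·1.2087 + -0.011141·19.8505 = -0.0677  (GE)
  w_4 = 0.126948·1.3944 + -0.011141·15.6104 = 0.0031  (Oracle)
  w_5 = 0.126948·3.5350 + -0.011141·22.1985 = 0.2014  (Exxon)
  w_6 = 0.126948·2.7769 + -0.011141·13.9447 = 0.1972  (Visa)
Σw_i=1.0000  μᵀw=0.1890
σ²=wᵀΣw=λ₁·μ_p+λ₂ = 0.126948·0.189 + -0.011141 = 0.012852 ≈ 0.0129


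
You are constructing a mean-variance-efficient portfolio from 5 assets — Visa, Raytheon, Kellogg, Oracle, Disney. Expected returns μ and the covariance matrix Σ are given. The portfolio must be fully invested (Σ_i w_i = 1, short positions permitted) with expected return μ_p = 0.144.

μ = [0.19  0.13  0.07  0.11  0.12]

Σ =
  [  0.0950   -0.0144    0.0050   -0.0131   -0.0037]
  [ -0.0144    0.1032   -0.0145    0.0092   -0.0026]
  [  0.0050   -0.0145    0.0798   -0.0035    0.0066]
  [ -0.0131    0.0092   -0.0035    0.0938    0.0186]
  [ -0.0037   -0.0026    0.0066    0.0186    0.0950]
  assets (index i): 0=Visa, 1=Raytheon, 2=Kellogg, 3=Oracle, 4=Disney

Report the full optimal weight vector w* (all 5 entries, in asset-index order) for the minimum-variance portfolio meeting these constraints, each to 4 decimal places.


u=Σ⁻¹μ = [2.4028  1.6579  0.9874  1.1633  1.1058]
v=Σ⁻¹𝟙 = [13.4696  12.8137  13.7595  10.1204  8.4642]
a=μᵀu=1.001824  b=𝟙ᵀu=7.317123  c=𝟙ᵀv=58.627422  D=ac−b²=5.194090
λ₁=(c·0.144−b)/D = (58.627422·0.144−7.317123)/5.194090 = 0.216636
λ₂=(a−b·0.144)/D = (1.001824−7.317123·0.144)/5.194090 = -0.009981
w* = 0.216636·u + -0.009981·v:
  w_0 = 0.216636·2.4028 + -0.009981·13.4696 = 0.3861  (Visa)
  w_1 = 0.216636·1.6579 + -0.009981·12.8137 = 0.2313  (Raytheon)
  w_2 = 0.216636·0.9874 + -0.009981·13.7595 = 0.0766  (Kellogg)
  w_3 = 0.216636·1.1633 + -0.009981·10.1204 = 0.1510  (Oracle)
  w_4 = 0.216636·1.1058 + -0.009981·8.4642 = 0.1551  (Disney)
Σw_i=1.0000  μᵀw=0.1440
σ²=wᵀΣw=λ₁·μ_p+λ₂ = 0.216636·0.144 + -0.009981 = 0.021215 ≈ 0.0212

0.3861  0.2313  0.0766  0.1510  0.1551


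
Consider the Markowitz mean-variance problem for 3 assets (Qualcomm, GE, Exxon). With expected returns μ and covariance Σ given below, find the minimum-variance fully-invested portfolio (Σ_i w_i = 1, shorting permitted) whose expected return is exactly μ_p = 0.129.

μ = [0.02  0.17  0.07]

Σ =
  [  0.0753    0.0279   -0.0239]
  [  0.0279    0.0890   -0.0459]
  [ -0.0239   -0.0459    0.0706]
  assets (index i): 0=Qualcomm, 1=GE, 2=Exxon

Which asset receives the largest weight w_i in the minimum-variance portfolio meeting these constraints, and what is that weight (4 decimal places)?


GE (0.5656)

x=Σ⁻¹μ = [-0.0207  3.6472  3.3557]
y=Σ⁻¹𝟙 = [15.3764  24.6806  35.4155]
a=μᵀx=0.854519  b=𝟙ᵀx=6.982306  c=𝟙ᵀy=75.472437  D=ac−b²=15.740027
λ₁=(c·0.129−b)/D = (75.472437·0.129−6.982306)/15.740027 = 0.174945
λ₂=(a−b·0.129)/D = (0.854519−6.982306·0.129)/15.740027 = -0.002935
w* = 0.174945·x + -0.002935·y:
  w_0 = 0.174945·-0.0207 + -0.002935·15.3764 = -0.0487  (Qualcomm)
  w_1 = 0.174945·3.6472 + -0.002935·24.6806 = 0.5656  (GE)
  w_2 = 0.174945·3.3557 + -0.002935·35.4155 = 0.4831  (Exxon)
Σw_i=1.0000  μᵀw=0.1290
σ²=wᵀΣw=λ₁·μ_p+λ₂ = 0.174945·0.129 + -0.002935 = 0.019633 ≈ 0.0196


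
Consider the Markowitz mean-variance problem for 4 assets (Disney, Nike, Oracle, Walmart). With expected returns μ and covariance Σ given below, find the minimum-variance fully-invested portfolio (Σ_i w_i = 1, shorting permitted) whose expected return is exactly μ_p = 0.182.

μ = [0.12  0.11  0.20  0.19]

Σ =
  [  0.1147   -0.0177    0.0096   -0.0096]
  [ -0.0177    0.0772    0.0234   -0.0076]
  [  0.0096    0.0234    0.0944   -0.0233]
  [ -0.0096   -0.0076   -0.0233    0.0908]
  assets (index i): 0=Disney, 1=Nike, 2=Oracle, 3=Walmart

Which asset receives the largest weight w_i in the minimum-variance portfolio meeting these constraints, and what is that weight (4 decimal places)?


p=Σ⁻¹μ = [1.2909  1.2847  2.3975  2.9517]
q=Σ⁻¹𝟙 = [11.4105  14.1500  9.8581  15.9336]
a=μᵀp=1.336543  b=𝟙ᵀp=7.924765  c=𝟙ᵀq=51.352205  D=ac−b²=5.832516
λ₁=(c·0.182−b)/D = (51.352205·0.182−7.924765)/5.832516 = 0.243692
λ₂=(a−b·0.182)/D = (1.336543−7.924765·0.182)/5.832516 = -0.018134
w* = 0.243692·p + -0.018134·q:
  w_0 = 0.243692·1.2909 + -0.018134·11.4105 = 0.1077  (Disney)
  w_1 = 0.243692·1.2847 + -0.018134·14.1500 = 0.0565  (Nike)
  w_2 = 0.243692·2.3975 + -0.018134·9.8581 = 0.4055  (Oracle)
  w_3 = 0.243692·2.9517 + -0.018134·15.9336 = 0.4304  (Walmart)
Σw_i=1.0000  μᵀw=0.1820
σ²=wᵀΣw=λ₁·μ_p+λ₂ = 0.243692·0.182 + -0.018134 = 0.026218 ≈ 0.0262

Walmart (0.4304)


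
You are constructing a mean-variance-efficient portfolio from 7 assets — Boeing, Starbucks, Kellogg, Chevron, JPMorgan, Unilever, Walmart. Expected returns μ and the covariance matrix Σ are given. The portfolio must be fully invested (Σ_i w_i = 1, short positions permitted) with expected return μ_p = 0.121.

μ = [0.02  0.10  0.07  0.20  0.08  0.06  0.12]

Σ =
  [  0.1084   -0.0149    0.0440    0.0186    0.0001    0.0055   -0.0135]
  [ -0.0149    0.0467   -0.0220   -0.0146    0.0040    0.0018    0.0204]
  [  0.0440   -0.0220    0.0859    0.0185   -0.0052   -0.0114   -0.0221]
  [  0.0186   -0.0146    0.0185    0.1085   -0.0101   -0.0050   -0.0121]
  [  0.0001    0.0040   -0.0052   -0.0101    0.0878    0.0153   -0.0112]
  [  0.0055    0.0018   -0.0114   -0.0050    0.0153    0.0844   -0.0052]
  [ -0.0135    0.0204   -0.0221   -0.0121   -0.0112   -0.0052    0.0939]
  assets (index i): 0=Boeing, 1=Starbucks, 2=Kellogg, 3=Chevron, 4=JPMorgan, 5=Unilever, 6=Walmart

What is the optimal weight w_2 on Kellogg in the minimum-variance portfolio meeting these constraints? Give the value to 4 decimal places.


0.1791

p=Σ⁻¹μ = [-0.4358  2.7831  1.8477  2.3032  1.1906  0.9448  1.5367]
q=Σ⁻¹𝟙 = [3.8186  28.5671  20.3284  12.1801  12.1320  13.0912  13.5183]
a=μᵀp=1.195916  b=𝟙ᵀp=10.170316  c=𝟙ᵀq=103.635662  D=ac−b²=20.504211
λ₁=(c·0.121−b)/D = (103.635662·0.121−10.170316)/20.504211 = 0.115566
λ₂=(a−b·0.121)/D = (1.195916−10.170316·0.121)/20.504211 = -0.001692
w* = 0.115566·p + -0.001692·q:
  w_0 = 0.115566·-0.4358 + -0.001692·3.8186 = -0.0568  (Boeing)
  w_1 = 0.115566·2.7831 + -0.001692·28.5671 = 0.2733  (Starbucks)
  w_2 = 0.115566·1.8477 + -0.001692·20.3284 = 0.1791  (Kellogg)
  w_3 = 0.115566·2.3032 + -0.001692·12.1801 = 0.2456  (Chevron)
  w_4 = 0.115566·1.1906 + -0.001692·12.1320 = 0.1171  (JPMorgan)
  w_5 = 0.115566·0.9448 + -0.001692·13.0912 = 0.0870  (Unilever)
  w_6 = 0.115566·1.5367 + -0.001692·13.5183 = 0.1547  (Walmart)
Σw_i=1.0000  μᵀw=0.1210
σ²=wᵀΣw=λ₁·μ_p+λ₂ = 0.115566·0.121 + -0.001692 = 0.012292 ≈ 0.0123


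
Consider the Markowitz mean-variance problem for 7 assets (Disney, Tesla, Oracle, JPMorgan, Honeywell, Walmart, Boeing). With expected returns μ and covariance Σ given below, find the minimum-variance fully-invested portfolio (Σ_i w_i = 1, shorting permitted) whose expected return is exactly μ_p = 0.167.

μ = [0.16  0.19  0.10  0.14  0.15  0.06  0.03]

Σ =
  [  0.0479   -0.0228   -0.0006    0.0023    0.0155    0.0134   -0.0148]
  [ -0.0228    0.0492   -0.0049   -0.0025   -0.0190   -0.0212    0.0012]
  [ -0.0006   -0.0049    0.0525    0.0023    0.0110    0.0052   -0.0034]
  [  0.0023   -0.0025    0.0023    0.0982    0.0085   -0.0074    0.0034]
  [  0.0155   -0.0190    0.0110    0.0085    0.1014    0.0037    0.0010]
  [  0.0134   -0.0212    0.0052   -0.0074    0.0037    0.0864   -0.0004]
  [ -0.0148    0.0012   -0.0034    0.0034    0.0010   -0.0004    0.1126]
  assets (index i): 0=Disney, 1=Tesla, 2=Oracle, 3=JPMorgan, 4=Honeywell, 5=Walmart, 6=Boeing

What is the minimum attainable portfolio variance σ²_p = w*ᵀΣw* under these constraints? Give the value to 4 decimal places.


0.0089

p=Σ⁻¹μ = [6.7371  8.6063  2.2875  1.3817  1.6263  1.6773  1.0791]
q=Σ⁻¹𝟙 = [42.6060  53.4662  21.3122  10.0430  9.4412  17.3243  14.2292]
a=μᵀp=3.512274  b=𝟙ᵀp=23.395277  c=𝟙ᵀq=168.422020  D=ac−b²=44.205325
λ₁=(c·0.167−b)/D = (168.422020·0.167−23.395277)/44.205325 = 0.107028
λ₂=(a−b·0.167)/D = (3.512274−23.395277·0.167)/44.205325 = -0.008930
w* = 0.107028·p + -0.008930·q:
  w_0 = 0.107028·6.7371 + -0.008930·42.6060 = 0.3406  (Disney)
  w_1 = 0.107028·8.6063 + -0.008930·53.4662 = 0.4437  (Tesla)
  w_2 = 0.107028·2.2875 + -0.008930·21.3122 = 0.0545  (Oracle)
  w_3 = 0.107028·1.3817 + -0.008930·10.0430 = 0.0582  (JPMorgan)
  w_4 = 0.107028·1.6263 + -0.008930·9.4412 = 0.0898  (Honeywell)
  w_5 = 0.107028·1.6773 + -0.008930·17.3243 = 0.0248  (Walmart)
  w_6 = 0.107028·1.0791 + -0.008930·14.2292 = -0.0116  (Boeing)
Σw_i=1.0000  μᵀw=0.1670
σ²=wᵀΣw=λ₁·μ_p+λ₂ = 0.107028·0.167 + -0.008930 = 0.008944 ≈ 0.0089


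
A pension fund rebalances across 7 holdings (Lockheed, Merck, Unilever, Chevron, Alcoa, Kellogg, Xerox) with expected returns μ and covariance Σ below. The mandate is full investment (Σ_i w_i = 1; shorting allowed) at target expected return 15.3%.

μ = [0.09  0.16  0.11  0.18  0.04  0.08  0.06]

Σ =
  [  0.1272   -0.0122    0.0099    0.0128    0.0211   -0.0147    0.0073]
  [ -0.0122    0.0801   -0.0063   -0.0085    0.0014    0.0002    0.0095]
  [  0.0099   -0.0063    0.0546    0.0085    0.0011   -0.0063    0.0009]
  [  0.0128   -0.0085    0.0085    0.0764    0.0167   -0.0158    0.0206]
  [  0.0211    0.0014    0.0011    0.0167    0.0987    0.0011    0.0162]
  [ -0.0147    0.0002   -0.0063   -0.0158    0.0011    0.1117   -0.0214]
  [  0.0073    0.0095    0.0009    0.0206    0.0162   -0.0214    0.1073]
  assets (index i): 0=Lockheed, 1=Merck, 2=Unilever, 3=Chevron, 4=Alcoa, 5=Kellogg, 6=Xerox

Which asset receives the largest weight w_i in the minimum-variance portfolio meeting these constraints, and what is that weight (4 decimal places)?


p=Σ⁻¹μ = [0.7300  2.5305  1.9222  2.6123  -0.2759  1.3016  0.0691]
q=Σ⁻¹𝟙 = [7.1163  15.2550  18.3889  11.4016  4.9311  13.8342  7.1563]
a=μᵀp=1.249460  b=𝟙ᵀp=8.889692  c=𝟙ᵀq=78.083405  D=ac−b²=18.535472
λ₁=(c·0.153−b)/D = (78.083405·0.153−8.889692)/18.535472 = 0.164931
λ₂=(a−b·0.153)/D = (1.249460−8.889692·0.153)/18.535472 = -0.005970
w* = 0.164931·p + -0.005970·q:
  w_0 = 0.164931·0.7300 + -0.005970·7.1163 = 0.0779  (Lockheed)
  w_1 = 0.164931·2.5305 + -0.005970·15.2550 = 0.3263  (Merck)
  w_2 = 0.164931·1.9222 + -0.005970·18.3889 = 0.2072  (Unilever)
  w_3 = 0.164931·2.6123 + -0.005970·11.4016 = 0.3628  (Chevron)
  w_4 = 0.164931·-0.2759 + -0.005970·4.9311 = -0.0750  (Alcoa)
  w_5 = 0.164931·1.3016 + -0.005970·13.8342 = 0.1321  (Kellogg)
  w_6 = 0.164931·0.0691 + -0.005970·7.1563 = -0.0313  (Xerox)
Σw_i=1.0000  μᵀw=0.1530
σ²=wᵀΣw=λ₁·μ_p+λ₂ = 0.164931·0.153 + -0.005970 = 0.019264 ≈ 0.0193

Chevron (0.3628)


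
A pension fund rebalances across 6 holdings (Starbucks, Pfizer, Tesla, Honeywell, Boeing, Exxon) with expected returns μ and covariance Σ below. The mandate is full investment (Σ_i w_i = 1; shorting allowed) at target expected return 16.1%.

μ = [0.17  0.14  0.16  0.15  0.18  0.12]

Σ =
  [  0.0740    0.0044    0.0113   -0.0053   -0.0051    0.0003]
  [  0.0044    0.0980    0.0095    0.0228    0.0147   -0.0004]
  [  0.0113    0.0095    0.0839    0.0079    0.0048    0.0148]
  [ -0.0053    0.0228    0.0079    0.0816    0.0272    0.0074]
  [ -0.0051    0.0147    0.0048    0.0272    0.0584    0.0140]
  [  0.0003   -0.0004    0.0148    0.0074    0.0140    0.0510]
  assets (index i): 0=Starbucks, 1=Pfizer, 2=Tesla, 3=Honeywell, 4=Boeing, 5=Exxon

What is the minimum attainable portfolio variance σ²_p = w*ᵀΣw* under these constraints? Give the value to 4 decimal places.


0.0191

u=Σ⁻¹μ = [2.3039  0.6886  1.0857  0.7928  2.3470  1.2704]
v=Σ⁻¹𝟙 = [13.3425  6.1646  5.7499  6.2351  9.9377  14.2764]
a=μᵀu=1.355623  b=𝟙ᵀu=8.488488  c=𝟙ᵀv=55.706304  D=ac−b²=3.462324
λ₁=(c·0.161−b)/D = (55.706304·0.161−8.488488)/3.462324 = 0.138701
λ₂=(a−b·0.161)/D = (1.355623−8.488488·0.161)/3.462324 = -0.003184
w* = 0.138701·u + -0.003184·v:
  w_0 = 0.138701·2.3039 + -0.003184·13.3425 = 0.2771  (Starbucks)
  w_1 = 0.138701·0.6886 + -0.003184·6.1646 = 0.0759  (Pfizer)
  w_2 = 0.138701·1.0857 + -0.003184·5.7499 = 0.1323  (Tesla)
  w_3 = 0.138701·0.7928 + -0.003184·6.2351 = 0.0901  (Honeywell)
  w_4 = 0.138701·2.3470 + -0.003184·9.9377 = 0.2939  (Boeing)
  w_5 = 0.138701·1.2704 + -0.003184·14.2764 = 0.1308  (Exxon)
Σw_i=1.0000  μᵀw=0.1610
σ²=wᵀΣw=λ₁·μ_p+λ₂ = 0.138701·0.161 + -0.003184 = 0.019147 ≈ 0.0191


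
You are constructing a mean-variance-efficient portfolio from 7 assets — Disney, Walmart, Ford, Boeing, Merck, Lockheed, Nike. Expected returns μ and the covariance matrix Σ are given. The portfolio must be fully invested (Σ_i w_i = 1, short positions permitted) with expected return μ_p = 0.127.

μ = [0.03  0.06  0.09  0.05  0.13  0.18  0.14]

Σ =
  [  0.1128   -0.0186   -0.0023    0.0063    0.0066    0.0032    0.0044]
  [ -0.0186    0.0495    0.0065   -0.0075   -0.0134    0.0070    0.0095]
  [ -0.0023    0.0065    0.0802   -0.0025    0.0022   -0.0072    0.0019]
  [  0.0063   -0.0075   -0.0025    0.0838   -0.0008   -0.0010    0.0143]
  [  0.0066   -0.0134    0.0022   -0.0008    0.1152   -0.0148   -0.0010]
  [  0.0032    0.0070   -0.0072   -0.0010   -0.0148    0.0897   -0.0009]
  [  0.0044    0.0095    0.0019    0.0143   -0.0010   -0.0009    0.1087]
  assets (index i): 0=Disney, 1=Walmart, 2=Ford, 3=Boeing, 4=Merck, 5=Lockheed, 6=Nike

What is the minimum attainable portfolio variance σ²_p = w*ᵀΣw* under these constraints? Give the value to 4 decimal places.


0.0166

g=Σ⁻¹μ = [0.2441  1.1093  1.1929  0.5640  1.5268  2.2766  1.1190]
h=Σ⁻¹𝟙 = [11.3517  25.6930  11.7391  13.1769  12.4603  11.9312  4.7694]
a=μᵀg=0.974371  b=𝟙ᵀg=8.032673  c=𝟙ᵀh=91.121713  D=ac−b²=24.262525
λ₁=(c·0.127−b)/D = (91.121713·0.127−8.032673)/24.262525 = 0.145895
λ₂=(a−b·0.127)/D = (0.974371−8.032673·0.127)/24.262525 = -0.001887
w* = 0.145895·g + -0.001887·h:
  w_0 = 0.145895·0.2441 + -0.001887·11.3517 = 0.0142  (Disney)
  w_1 = 0.145895·1.1093 + -0.001887·25.6930 = 0.1134  (Walmart)
  w_2 = 0.145895·1.1929 + -0.001887·11.7391 = 0.1519  (Ford)
  w_3 = 0.145895·0.5640 + -0.001887·13.1769 = 0.0574  (Boeing)
  w_4 = 0.145895·1.5268 + -0.001887·12.4603 = 0.1992  (Merck)
  w_5 = 0.145895·2.2766 + -0.001887·11.9312 = 0.3096  (Lockheed)
  w_6 = 0.145895·1.1190 + -0.001887·4.7694 = 0.1543  (Nike)
Σw_i=1.0000  μᵀw=0.1270
σ²=wᵀΣw=λ₁·μ_p+λ₂ = 0.145895·0.127 + -0.001887 = 0.016642 ≈ 0.0166


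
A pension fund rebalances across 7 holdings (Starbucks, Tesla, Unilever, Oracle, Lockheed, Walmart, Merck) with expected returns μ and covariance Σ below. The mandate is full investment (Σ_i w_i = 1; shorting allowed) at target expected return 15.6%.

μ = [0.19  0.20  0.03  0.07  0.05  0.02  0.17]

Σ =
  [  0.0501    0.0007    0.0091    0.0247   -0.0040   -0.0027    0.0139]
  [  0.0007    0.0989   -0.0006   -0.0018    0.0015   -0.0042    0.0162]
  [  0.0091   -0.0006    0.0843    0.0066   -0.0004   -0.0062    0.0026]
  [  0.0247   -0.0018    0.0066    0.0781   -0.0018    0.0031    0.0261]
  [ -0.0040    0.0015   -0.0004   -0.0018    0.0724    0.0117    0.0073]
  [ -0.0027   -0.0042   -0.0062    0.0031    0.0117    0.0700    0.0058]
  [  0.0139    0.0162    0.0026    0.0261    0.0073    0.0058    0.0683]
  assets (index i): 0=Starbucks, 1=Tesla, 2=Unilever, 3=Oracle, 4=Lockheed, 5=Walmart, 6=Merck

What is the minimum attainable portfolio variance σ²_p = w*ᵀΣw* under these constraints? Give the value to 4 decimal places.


0.0192

x=Σ⁻¹μ = [3.7987  1.7408  -0.0002  -0.7643  0.6395  0.3395  1.4979]
y=Σ⁻¹𝟙 = [15.7177  9.8956  10.7534  5.5021  12.0188  13.8440  4.1233]
a=μᵀx=1.309819  b=𝟙ᵀx=7.252000  c=𝟙ᵀy=71.854782  D=ac−b²=41.525253
λ₁=(c·0.156−b)/D = (71.854782·0.156−7.252000)/41.525253 = 0.095300
λ₂=(a−b·0.156)/D = (1.309819−7.252000·0.156)/41.525253 = 0.004299
w* = 0.095300·x + 0.004299·y:
  w_0 = 0.095300·3.7987 + 0.004299·15.7177 = 0.4296  (Starbucks)
  w_1 = 0.095300·1.7408 + 0.004299·9.8956 = 0.2084  (Tesla)
  w_2 = 0.095300·-0.0002 + 0.004299·10.7534 = 0.0462  (Unilever)
  w_3 = 0.095300·-0.7643 + 0.004299·5.5021 = -0.0492  (Oracle)
  w_4 = 0.095300·0.6395 + 0.004299·12.0188 = 0.1126  (Lockheed)
  w_5 = 0.095300·0.3395 + 0.004299·13.8440 = 0.0919  (Walmart)
  w_6 = 0.095300·1.4979 + 0.004299·4.1233 = 0.1605  (Merck)
Σw_i=1.0000  μᵀw=0.1560
σ²=wᵀΣw=λ₁·μ_p+λ₂ = 0.095300·0.156 + 0.004299 = 0.019166 ≈ 0.0192
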